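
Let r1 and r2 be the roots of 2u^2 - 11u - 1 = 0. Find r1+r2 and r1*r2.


For au^2+bu+c=0: sum = -b/a, product = c/a.
a=2, b=-11, c=-1
Sum = -(-11)/2 = 11/2
Product = (-1)/2 = -1/2


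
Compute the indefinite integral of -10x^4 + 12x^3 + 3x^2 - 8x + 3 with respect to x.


Reverse power rule on each term:
  ∫ -10x^4 dx = -2x^5
  ∫ 12x^3 dx = 3x^4
  ∫ 3x^2 dx = x^3
  ∫ -8x dx = -4x^2
  ∫ 3 dx = 3x
F(x) = -2x^5 + 3x^4 + x^3 - 4x^2 + 3x + C


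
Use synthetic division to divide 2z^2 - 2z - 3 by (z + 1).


Synthetic division with c = -1. Coefficients: 2, -2, -3
Bring down 2.
  2 * -1 = -2; -2 - 2 = -4
  -4 * -1 = 4; 4 - 3 = 1
Quotient: 2z - 4, Remainder: 1


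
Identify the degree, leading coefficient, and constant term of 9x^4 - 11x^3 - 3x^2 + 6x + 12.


Highest power of x is 4, with coefficient 9. Constant term is 12.
Degree = 4, leading coefficient = 9, constant term = 12


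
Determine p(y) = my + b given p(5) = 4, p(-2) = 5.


p(y) = my + b. Using p(5)=4, p(-2)=5:
m = (4 - 5)/(5 + 2) = -1/7 = -1/7
b = 4 - m*(5) = 4 + 5/7 = 33/7
p(y) = -(1/7)y + (33/7)


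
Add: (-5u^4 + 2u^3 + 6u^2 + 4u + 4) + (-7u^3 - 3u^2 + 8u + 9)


Align terms by degree and add:
  -5u^4 + 2u^3 + 6u^2 + 4u + 4
  -7u^3 - 3u^2 + 8u + 9
= -5u^4 - 5u^3 + 3u^2 + 12u + 13


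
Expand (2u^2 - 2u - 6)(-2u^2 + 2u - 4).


Distribute each term of the first polynomial:
  (2u^2)(-2u^2 + 2u - 4) = -4u^4 + 4u^3 - 8u^2
  (-2u)(-2u^2 + 2u - 4) = 4u^3 - 4u^2 + 8u
  (-6)(-2u^2 + 2u - 4) = 12u^2 - 12u + 24
Sum: -4u^4 + 8u^3 - 4u + 24


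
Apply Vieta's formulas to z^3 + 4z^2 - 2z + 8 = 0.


Monic cubic z^3+bz^2+cz+d=0: sum=-b, pairwise sum=c, product=-d.
b=4, c=-2, d=8
r1+r2+r3 = -4
r1r2+r1r3+r2r3 = -2
r1r2r3 = -8


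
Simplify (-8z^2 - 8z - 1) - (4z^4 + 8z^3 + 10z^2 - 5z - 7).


Distribute the minus sign:
  (-8z^2 - 8z - 1)
- (4z^4 + 8z^3 + 10z^2 - 5z - 7)
Negate second polynomial: -4z^4 - 8z^3 - 10z^2 + 5z + 7
Add: -4z^4 - 8z^3 - 18z^2 - 3z + 6


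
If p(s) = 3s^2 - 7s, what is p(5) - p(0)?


p(5) = 40
p(0) = 0
p(5) - p(0) = 40 = 40


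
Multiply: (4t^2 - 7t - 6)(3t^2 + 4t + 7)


Distribute each term of the first polynomial:
  (4t^2)(3t^2 + 4t + 7) = 12t^4 + 16t^3 + 28t^2
  (-7t)(3t^2 + 4t + 7) = -21t^3 - 28t^2 - 49t
  (-6)(3t^2 + 4t + 7) = -18t^2 - 24t - 42
Sum: 12t^4 - 5t^3 - 18t^2 - 73t - 42


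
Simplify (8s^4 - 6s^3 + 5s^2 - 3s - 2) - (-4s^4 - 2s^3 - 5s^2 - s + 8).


Distribute the minus sign:
  (8s^4 - 6s^3 + 5s^2 - 3s - 2)
- (-4s^4 - 2s^3 - 5s^2 - s + 8)
Negate second polynomial: 4s^4 + 2s^3 + 5s^2 + s - 8
Add: 12s^4 - 4s^3 + 10s^2 - 2s - 10


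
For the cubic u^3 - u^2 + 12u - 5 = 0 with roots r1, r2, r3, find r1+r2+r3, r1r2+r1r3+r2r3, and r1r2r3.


Monic cubic u^3+bu^2+cu+d=0: sum=-b, pairwise sum=c, product=-d.
b=-1, c=12, d=-5
r1+r2+r3 = 1
r1r2+r1r3+r2r3 = 12
r1r2r3 = 5


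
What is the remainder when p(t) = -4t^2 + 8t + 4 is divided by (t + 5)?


By the Remainder Theorem, the remainder equals p(-5):
  -4*(-5)^2 = -100
  8*(-5)^1 = -40
  constant: 4
Sum: -100 - 40 + 4 = -136


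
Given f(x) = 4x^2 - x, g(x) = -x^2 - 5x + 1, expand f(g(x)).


Substitute g(x) into f:
f(g(x)) = 4*(-x^2 - 5x + 1)^2 + (-1)*(-x^2 - 5x + 1)
(-x^2 - 5x + 1)^2 = x^4 + 10x^3 + 23x^2 - 10x + 1
Expand and combine: 4x^4 + 40x^3 + 93x^2 - 35x + 3


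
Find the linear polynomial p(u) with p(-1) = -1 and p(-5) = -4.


p(u) = mu + b. Using p(-1)=-1, p(-5)=-4:
m = (-1 + 4)/(-1 + 5) = 3/4 = 3/4
b = -1 - m*(-1) = -1 + 3/4 = -1/4
p(u) = (3/4)u - (1/4)


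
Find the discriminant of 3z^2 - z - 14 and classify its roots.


D = b^2 - 4ac = (-1)^2 - 4(3)(-14) = 1 + 168 = 169
Since D > 0: two distinct rational roots


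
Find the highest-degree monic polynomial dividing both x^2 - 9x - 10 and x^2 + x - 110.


Factor each:
  x^2 - 9x - 10 = (x - 10)(x + 1)
  x^2 + x - 110 = (x - 10)(x + 11)
Common monic factor: x - 10


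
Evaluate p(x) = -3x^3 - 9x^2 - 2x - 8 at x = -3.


Using direct substitution:
  -3 * (-3)^3 = 81
  -9 * (-3)^2 = -81
  -2 * (-3)^1 = 6
  constant: -8
Sum = 81 - 81 + 6 - 8 = -2


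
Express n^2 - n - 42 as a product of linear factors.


Roots satisfy r1 + r2 = -b/a = 1 and r1*r2 = c/a = -42.
So r1 = 7, r2 = -6.
n^2 - n - 42 = (n - r1)(n - r2) = (n - 7)(n + 6)


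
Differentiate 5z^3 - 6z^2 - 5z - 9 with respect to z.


Apply the power rule term by term:
  d/dz(5z^3) = 15z^2
  d/dz(-6z^2) = -12z
  d/dz(-5z) = -5
  d/dz(-9) = 0
p'(z) = 15z^2 - 12z - 5


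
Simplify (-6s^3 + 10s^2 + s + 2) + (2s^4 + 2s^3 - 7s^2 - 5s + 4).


Align terms by degree and add:
  -6s^3 + 10s^2 + s + 2
+ 2s^4 + 2s^3 - 7s^2 - 5s + 4
= 2s^4 - 4s^3 + 3s^2 - 4s + 6


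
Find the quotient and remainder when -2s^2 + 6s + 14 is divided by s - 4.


(-2s^2 + 6s + 14) / (s - 4)
Step 1: -2s * (s - 4) = -2s^2 + 8s; subtract.
Step 2: -2 * (s - 4) = -2s + 8; subtract.
Quotient: -2s - 2, Remainder: 6


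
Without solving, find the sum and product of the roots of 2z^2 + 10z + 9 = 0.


For az^2+bz+c=0: sum = -b/a, product = c/a.
a=2, b=10, c=9
Sum = -(10)/2 = -5
Product = (9)/2 = 9/2


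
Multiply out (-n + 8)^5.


Expand (-n + 8)^5 by repeated multiplication:
  (-n + 8)^2 = n^2 - 16n + 64
  (-n + 8)^3 = -n^3 + 24n^2 - 192n + 512
  (-n + 8)^4 = n^4 - 32n^3 + 384n^2 - 2048n + 4096
= -n^5 + 40n^4 - 640n^3 + 5120n^2 - 20480n + 32768


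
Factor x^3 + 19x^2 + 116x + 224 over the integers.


Try integer roots (divisors of 224). x=-4: p(-4)=0.
Divide out (x + 4): quotient is x^2 + 15x + 56.
Factor the quadratic: (x + 7)(x + 8)
Result: (x + 4)(x + 7)(x + 8)


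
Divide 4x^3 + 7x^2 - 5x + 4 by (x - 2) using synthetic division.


Synthetic division with c = 2. Coefficients: 4, 7, -5, 4
Bring down 4.
  4 * 2 = 8; 8 + 7 = 15
  15 * 2 = 30; 30 - 5 = 25
  25 * 2 = 50; 50 + 4 = 54
Quotient: 4x^2 + 15x + 25, Remainder: 54


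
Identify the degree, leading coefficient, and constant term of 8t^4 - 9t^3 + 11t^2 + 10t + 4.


Highest power of t is 4, with coefficient 8. Constant term is 4.
Degree = 4, leading coefficient = 8, constant term = 4


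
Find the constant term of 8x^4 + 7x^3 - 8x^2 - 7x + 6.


Read off the constant term: 6


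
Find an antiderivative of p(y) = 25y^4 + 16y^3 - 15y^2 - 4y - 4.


Reverse power rule on each term:
  ∫ 25y^4 dy = 5y^5
  ∫ 16y^3 dy = 4y^4
  ∫ -15y^2 dy = -5y^3
  ∫ -4y dy = -2y^2
  ∫ -4 dy = -4y
F(y) = 5y^5 + 4y^4 - 5y^3 - 2y^2 - 4y + C


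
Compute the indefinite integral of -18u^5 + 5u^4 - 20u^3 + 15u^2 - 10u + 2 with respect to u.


Reverse power rule on each term:
  ∫ -18u^5 du = -3u^6
  ∫ 5u^4 du = u^5
  ∫ -20u^3 du = -5u^4
  ∫ 15u^2 du = 5u^3
  ∫ -10u du = -5u^2
  ∫ 2 du = 2u
F(u) = -3u^6 + u^5 - 5u^4 + 5u^3 - 5u^2 + 2u + C


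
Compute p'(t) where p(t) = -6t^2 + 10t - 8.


Apply the power rule term by term:
  d/dt(-6t^2) = -12t
  d/dt(10t) = 10
  d/dt(-8) = 0
p'(t) = -12t + 10


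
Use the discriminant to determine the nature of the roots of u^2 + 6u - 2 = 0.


D = b^2 - 4ac = (6)^2 - 4(1)(-2) = 36 + 8 = 44
Since D > 0: two distinct irrational roots


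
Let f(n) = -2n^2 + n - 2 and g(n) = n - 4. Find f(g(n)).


Substitute g(n) into f:
f(g(n)) = -2*(n - 4)^2 + 1*(n - 4) + (-2)
(n - 4)^2 = n^2 - 8n + 16
Expand and combine: -2n^2 + 17n - 38


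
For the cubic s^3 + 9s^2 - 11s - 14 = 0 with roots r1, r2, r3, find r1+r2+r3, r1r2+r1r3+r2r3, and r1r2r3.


Monic cubic s^3+bs^2+cs+d=0: sum=-b, pairwise sum=c, product=-d.
b=9, c=-11, d=-14
r1+r2+r3 = -9
r1r2+r1r3+r2r3 = -11
r1r2r3 = 14


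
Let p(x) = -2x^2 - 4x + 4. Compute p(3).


Using direct substitution:
  -2 * (3)^2 = -18
  -4 * (3)^1 = -12
  constant: 4
Sum = -18 - 12 + 4 = -26


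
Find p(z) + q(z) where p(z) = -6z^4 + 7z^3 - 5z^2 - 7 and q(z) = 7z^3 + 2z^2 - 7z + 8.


Align terms by degree and add:
  -6z^4 + 7z^3 - 5z^2 - 7
+ 7z^3 + 2z^2 - 7z + 8
= -6z^4 + 14z^3 - 3z^2 - 7z + 1


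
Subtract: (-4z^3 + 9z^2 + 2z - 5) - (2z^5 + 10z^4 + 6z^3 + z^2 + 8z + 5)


Distribute the minus sign:
  (-4z^3 + 9z^2 + 2z - 5)
- (2z^5 + 10z^4 + 6z^3 + z^2 + 8z + 5)
Negate second polynomial: -2z^5 - 10z^4 - 6z^3 - z^2 - 8z - 5
Add: -2z^5 - 10z^4 - 10z^3 + 8z^2 - 6z - 10


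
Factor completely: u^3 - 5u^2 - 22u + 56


Try integer roots (divisors of 56). u=2: p(2)=0.
Divide out (u - 2): quotient is u^2 - 3u - 28.
Factor the quadratic: (u - 7)(u + 4)
Result: (u - 2)(u - 7)(u + 4)


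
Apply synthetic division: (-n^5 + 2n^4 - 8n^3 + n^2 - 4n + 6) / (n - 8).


Synthetic division with c = 8. Coefficients: -1, 2, -8, 1, -4, 6
Bring down -1.
  -1 * 8 = -8; -8 + 2 = -6
  -6 * 8 = -48; -48 - 8 = -56
  -56 * 8 = -448; -448 + 1 = -447
  -447 * 8 = -3576; -3576 - 4 = -3580
  -3580 * 8 = -28640; -28640 + 6 = -28634
Quotient: -n^4 - 6n^3 - 56n^2 - 447n - 3580, Remainder: -28634


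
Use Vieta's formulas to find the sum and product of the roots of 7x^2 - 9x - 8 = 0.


For ax^2+bx+c=0: sum = -b/a, product = c/a.
a=7, b=-9, c=-8
Sum = -(-9)/7 = 9/7
Product = (-8)/7 = -8/7


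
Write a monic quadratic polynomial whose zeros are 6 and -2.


p(t) = (t - 6)(t + 2)
Expand: t^2 - 4t - 12


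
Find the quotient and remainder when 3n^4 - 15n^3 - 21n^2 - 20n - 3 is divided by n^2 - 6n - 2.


(3n^4 - 15n^3 - 21n^2 - 20n - 3) / (n^2 - 6n - 2)
Step 1: 3n^2 * (n^2 - 6n - 2) = 3n^4 - 18n^3 - 6n^2; subtract.
Step 2: 3n * (n^2 - 6n - 2) = 3n^3 - 18n^2 - 6n; subtract.
Step 3: 3 * (n^2 - 6n - 2) = 3n^2 - 18n - 6; subtract.
Quotient: 3n^2 + 3n + 3, Remainder: 4n + 3


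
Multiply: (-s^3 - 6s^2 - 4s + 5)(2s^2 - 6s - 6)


Distribute each term of the first polynomial:
  (-s^3)(2s^2 - 6s - 6) = -2s^5 + 6s^4 + 6s^3
  (-6s^2)(2s^2 - 6s - 6) = -12s^4 + 36s^3 + 36s^2
  (-4s)(2s^2 - 6s - 6) = -8s^3 + 24s^2 + 24s
  (5)(2s^2 - 6s - 6) = 10s^2 - 30s - 30
Sum: -2s^5 - 6s^4 + 34s^3 + 70s^2 - 6s - 30


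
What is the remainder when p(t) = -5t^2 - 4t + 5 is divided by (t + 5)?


By the Remainder Theorem, the remainder equals p(-5):
  -5*(-5)^2 = -125
  -4*(-5)^1 = 20
  constant: 5
Sum: -125 + 20 + 5 = -100


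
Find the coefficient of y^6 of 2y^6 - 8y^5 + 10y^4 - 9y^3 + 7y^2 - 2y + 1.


Read off the coefficient of y^6: 2


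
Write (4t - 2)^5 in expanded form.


Expand (4t - 2)^5 by repeated multiplication:
  (4t - 2)^2 = 16t^2 - 16t + 4
  (4t - 2)^3 = 64t^3 - 96t^2 + 48t - 8
  (4t - 2)^4 = 256t^4 - 512t^3 + 384t^2 - 128t + 16
= 1024t^5 - 2560t^4 + 2560t^3 - 1280t^2 + 320t - 32


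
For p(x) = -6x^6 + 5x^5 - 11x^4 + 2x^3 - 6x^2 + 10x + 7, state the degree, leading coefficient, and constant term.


Highest power of x is 6, with coefficient -6. Constant term is 7.
Degree = 6, leading coefficient = -6, constant term = 7


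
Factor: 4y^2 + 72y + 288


Roots satisfy r1 + r2 = -b/a = -18 and r1*r2 = c/a = 72.
So r1 = -6, r2 = -12.
4y^2 + 72y + 288 = 4(y - r1)(y - r2) = 4(y + 6)(y + 12)


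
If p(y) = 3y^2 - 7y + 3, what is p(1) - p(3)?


p(1) = -1
p(3) = 9
p(1) - p(3) = -1 - 9 = -10


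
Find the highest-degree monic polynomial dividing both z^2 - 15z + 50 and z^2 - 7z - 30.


Factor each:
  z^2 - 15z + 50 = (z - 10)(z - 5)
  z^2 - 7z - 30 = (z - 10)(z + 3)
Common monic factor: z - 10


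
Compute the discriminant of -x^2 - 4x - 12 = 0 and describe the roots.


D = b^2 - 4ac = (-4)^2 - 4(-1)(-12) = 16 - 48 = -32
Since D < 0: two complex conjugate roots (no real roots)


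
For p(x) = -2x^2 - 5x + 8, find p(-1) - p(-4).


p(-1) = 11
p(-4) = -4
p(-1) - p(-4) = 11 + 4 = 15


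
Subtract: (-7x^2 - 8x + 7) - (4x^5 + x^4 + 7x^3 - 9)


Distribute the minus sign:
  (-7x^2 - 8x + 7)
- (4x^5 + x^4 + 7x^3 - 9)
Negate second polynomial: -4x^5 - x^4 - 7x^3 + 9
Add: -4x^5 - x^4 - 7x^3 - 7x^2 - 8x + 16


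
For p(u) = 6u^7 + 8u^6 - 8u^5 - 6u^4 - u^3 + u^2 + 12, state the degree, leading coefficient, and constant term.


Highest power of u is 7, with coefficient 6. Constant term is 12.
Degree = 7, leading coefficient = 6, constant term = 12


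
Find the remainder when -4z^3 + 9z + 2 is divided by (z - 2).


By the Remainder Theorem, the remainder equals p(2):
  -4*(2)^3 = -32
  0*(2)^2 = 0
  9*(2)^1 = 18
  constant: 2
Sum: -32 + 0 + 18 + 2 = -12


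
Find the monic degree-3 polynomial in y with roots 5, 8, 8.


p(y) = (y - 5)(y - 8)(y - 8)
Expand: y^3 - 21y^2 + 144y - 320


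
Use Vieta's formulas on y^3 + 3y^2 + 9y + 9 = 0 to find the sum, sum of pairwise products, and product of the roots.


Monic cubic y^3+by^2+cy+d=0: sum=-b, pairwise sum=c, product=-d.
b=3, c=9, d=9
r1+r2+r3 = -3
r1r2+r1r3+r2r3 = 9
r1r2r3 = -9


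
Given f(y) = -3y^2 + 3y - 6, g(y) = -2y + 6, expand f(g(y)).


Substitute g(y) into f:
f(g(y)) = -3*(-2y + 6)^2 + 3*(-2y + 6) + (-6)
(-2y + 6)^2 = 4y^2 - 24y + 36
Expand and combine: -12y^2 + 66y - 96


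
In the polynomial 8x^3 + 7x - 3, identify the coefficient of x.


Read off the coefficient of x: 7


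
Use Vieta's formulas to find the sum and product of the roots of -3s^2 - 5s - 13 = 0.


For as^2+bs+c=0: sum = -b/a, product = c/a.
a=-3, b=-5, c=-13
Sum = -(-5)/-3 = -5/3
Product = (-13)/-3 = 13/3


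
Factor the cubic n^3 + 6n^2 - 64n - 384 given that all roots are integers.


Try integer roots (divisors of -384). n=-8: p(-8)=0.
Divide out (n + 8): quotient is n^2 - 2n - 48.
Factor the quadratic: (n - 8)(n + 6)
Result: (n + 8)(n - 8)(n + 6)


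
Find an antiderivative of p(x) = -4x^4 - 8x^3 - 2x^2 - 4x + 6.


Reverse power rule on each term:
  ∫ -4x^4 dx = -(4/5)x^5
  ∫ -8x^3 dx = -2x^4
  ∫ -2x^2 dx = -(2/3)x^3
  ∫ -4x dx = -2x^2
  ∫ 6 dx = 6x
F(x) = -(4/5)x^5 - 2x^4 - (2/3)x^3 - 2x^2 + 6x + C


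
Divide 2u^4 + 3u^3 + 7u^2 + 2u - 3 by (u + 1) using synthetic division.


Synthetic division with c = -1. Coefficients: 2, 3, 7, 2, -3
Bring down 2.
  2 * -1 = -2; -2 + 3 = 1
  1 * -1 = -1; -1 + 7 = 6
  6 * -1 = -6; -6 + 2 = -4
  -4 * -1 = 4; 4 - 3 = 1
Quotient: 2u^3 + u^2 + 6u - 4, Remainder: 1


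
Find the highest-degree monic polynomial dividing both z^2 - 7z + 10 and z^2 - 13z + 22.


Factor each:
  z^2 - 7z + 10 = (z - 2)(z - 5)
  z^2 - 13z + 22 = (z - 2)(z - 11)
Common monic factor: z - 2


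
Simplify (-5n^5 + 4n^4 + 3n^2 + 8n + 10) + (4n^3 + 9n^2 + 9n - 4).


Align terms by degree and add:
  -5n^5 + 4n^4 + 3n^2 + 8n + 10
+ 4n^3 + 9n^2 + 9n - 4
= -5n^5 + 4n^4 + 4n^3 + 12n^2 + 17n + 6


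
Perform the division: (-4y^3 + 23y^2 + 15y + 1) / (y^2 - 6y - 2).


(-4y^3 + 23y^2 + 15y + 1) / (y^2 - 6y - 2)
Step 1: -4y * (y^2 - 6y - 2) = -4y^3 + 24y^2 + 8y; subtract.
Step 2: -1 * (y^2 - 6y - 2) = -y^2 + 6y + 2; subtract.
Quotient: -4y - 1, Remainder: y - 1


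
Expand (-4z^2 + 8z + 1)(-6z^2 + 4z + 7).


Distribute each term of the first polynomial:
  (-4z^2)(-6z^2 + 4z + 7) = 24z^4 - 16z^3 - 28z^2
  (8z)(-6z^2 + 4z + 7) = -48z^3 + 32z^2 + 56z
  (1)(-6z^2 + 4z + 7) = -6z^2 + 4z + 7
Sum: 24z^4 - 64z^3 - 2z^2 + 60z + 7


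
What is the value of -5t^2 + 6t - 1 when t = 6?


Using direct substitution:
  -5 * (6)^2 = -180
  6 * (6)^1 = 36
  constant: -1
Sum = -180 + 36 - 1 = -145


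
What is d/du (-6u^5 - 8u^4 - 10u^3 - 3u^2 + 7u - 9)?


Apply the power rule term by term:
  d/du(-6u^5) = -30u^4
  d/du(-8u^4) = -32u^3
  d/du(-10u^3) = -30u^2
  d/du(-3u^2) = -6u
  d/du(7u) = 7
  d/du(-9) = 0
p'(u) = -30u^4 - 32u^3 - 30u^2 - 6u + 7


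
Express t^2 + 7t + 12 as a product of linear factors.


Roots satisfy r1 + r2 = -b/a = -7 and r1*r2 = c/a = 12.
So r1 = -4, r2 = -3.
t^2 + 7t + 12 = (t - r1)(t - r2) = (t + 4)(t + 3)


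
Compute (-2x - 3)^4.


Expand (-2x - 3)^4 by repeated multiplication:
  (-2x - 3)^2 = 4x^2 + 12x + 9
  (-2x - 3)^3 = -8x^3 - 36x^2 - 54x - 27
= 16x^4 + 96x^3 + 216x^2 + 216x + 81


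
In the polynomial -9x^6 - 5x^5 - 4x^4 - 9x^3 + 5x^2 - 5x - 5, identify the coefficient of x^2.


Read off the coefficient of x^2: 5


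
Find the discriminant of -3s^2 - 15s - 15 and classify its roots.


D = b^2 - 4ac = (-15)^2 - 4(-3)(-15) = 225 - 180 = 45
Since D > 0: two distinct irrational roots


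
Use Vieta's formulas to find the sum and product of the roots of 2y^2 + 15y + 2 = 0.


For ay^2+by+c=0: sum = -b/a, product = c/a.
a=2, b=15, c=2
Sum = -(15)/2 = -15/2
Product = (2)/2 = 1


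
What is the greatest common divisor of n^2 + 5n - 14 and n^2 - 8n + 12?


Factor each:
  n^2 + 5n - 14 = (n - 2)(n + 7)
  n^2 - 8n + 12 = (n - 2)(n - 6)
Common monic factor: n - 2


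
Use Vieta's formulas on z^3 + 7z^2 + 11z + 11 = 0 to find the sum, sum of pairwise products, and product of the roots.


Monic cubic z^3+bz^2+cz+d=0: sum=-b, pairwise sum=c, product=-d.
b=7, c=11, d=11
r1+r2+r3 = -7
r1r2+r1r3+r2r3 = 11
r1r2r3 = -11


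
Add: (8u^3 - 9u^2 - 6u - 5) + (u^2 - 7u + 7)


Align terms by degree and add:
  8u^3 - 9u^2 - 6u - 5
+ u^2 - 7u + 7
= 8u^3 - 8u^2 - 13u + 2


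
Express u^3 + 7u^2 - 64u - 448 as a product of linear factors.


Try integer roots (divisors of -448). u=-7: p(-7)=0.
Divide out (u + 7): quotient is u^2 - 64.
Factor the quadratic: (u + 8)(u - 8)
Result: (u + 7)(u + 8)(u - 8)


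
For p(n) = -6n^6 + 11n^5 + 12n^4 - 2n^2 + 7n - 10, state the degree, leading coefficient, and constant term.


Highest power of n is 6, with coefficient -6. Constant term is -10.
Degree = 6, leading coefficient = -6, constant term = -10


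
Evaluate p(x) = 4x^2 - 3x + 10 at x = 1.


Using direct substitution:
  4 * (1)^2 = 4
  -3 * (1)^1 = -3
  constant: 10
Sum = 4 - 3 + 10 = 11


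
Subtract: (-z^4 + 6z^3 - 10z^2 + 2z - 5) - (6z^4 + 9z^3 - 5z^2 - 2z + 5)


Distribute the minus sign:
  (-z^4 + 6z^3 - 10z^2 + 2z - 5)
- (6z^4 + 9z^3 - 5z^2 - 2z + 5)
Negate second polynomial: -6z^4 - 9z^3 + 5z^2 + 2z - 5
Add: -7z^4 - 3z^3 - 5z^2 + 4z - 10


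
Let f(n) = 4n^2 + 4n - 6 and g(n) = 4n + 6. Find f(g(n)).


Substitute g(n) into f:
f(g(n)) = 4*(4n + 6)^2 + 4*(4n + 6) + (-6)
(4n + 6)^2 = 16n^2 + 48n + 36
Expand and combine: 64n^2 + 208n + 162


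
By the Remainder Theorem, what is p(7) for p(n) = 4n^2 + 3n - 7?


By the Remainder Theorem, the remainder equals p(7):
  4*(7)^2 = 196
  3*(7)^1 = 21
  constant: -7
Sum: 196 + 21 - 7 = 210


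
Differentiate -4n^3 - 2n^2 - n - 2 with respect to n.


Apply the power rule term by term:
  d/dn(-4n^3) = -12n^2
  d/dn(-2n^2) = -4n
  d/dn(-n) = -1
  d/dn(-2) = 0
p'(n) = -12n^2 - 4n - 1


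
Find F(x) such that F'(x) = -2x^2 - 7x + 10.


Reverse power rule on each term:
  ∫ -2x^2 dx = -(2/3)x^3
  ∫ -7x dx = -(7/2)x^2
  ∫ 10 dx = 10x
F(x) = -(2/3)x^3 - (7/2)x^2 + 10x + C


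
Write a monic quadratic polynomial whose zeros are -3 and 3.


p(x) = (x + 3)(x - 3)
Expand: x^2 - 9


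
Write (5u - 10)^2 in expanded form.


Expand (5u - 10)^2 by repeated multiplication:
= 25u^2 - 100u + 100


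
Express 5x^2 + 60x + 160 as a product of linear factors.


Roots satisfy r1 + r2 = -b/a = -12 and r1*r2 = c/a = 32.
So r1 = -4, r2 = -8.
5x^2 + 60x + 160 = 5(x - r1)(x - r2) = 5(x + 4)(x + 8)


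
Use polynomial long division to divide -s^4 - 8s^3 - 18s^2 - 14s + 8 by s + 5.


(-s^4 - 8s^3 - 18s^2 - 14s + 8) / (s + 5)
Step 1: -s^3 * (s + 5) = -s^4 - 5s^3; subtract.
Step 2: -3s^2 * (s + 5) = -3s^3 - 15s^2; subtract.
Step 3: -3s * (s + 5) = -3s^2 - 15s; subtract.
Step 4: 1 * (s + 5) = s + 5; subtract.
Quotient: -s^3 - 3s^2 - 3s + 1, Remainder: 3


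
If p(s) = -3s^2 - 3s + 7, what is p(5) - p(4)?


p(5) = -83
p(4) = -53
p(5) - p(4) = -83 + 53 = -30


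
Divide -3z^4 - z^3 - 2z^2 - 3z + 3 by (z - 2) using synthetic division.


Synthetic division with c = 2. Coefficients: -3, -1, -2, -3, 3
Bring down -3.
  -3 * 2 = -6; -6 - 1 = -7
  -7 * 2 = -14; -14 - 2 = -16
  -16 * 2 = -32; -32 - 3 = -35
  -35 * 2 = -70; -70 + 3 = -67
Quotient: -3z^3 - 7z^2 - 16z - 35, Remainder: -67


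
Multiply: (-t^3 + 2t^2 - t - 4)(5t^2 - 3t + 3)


Distribute each term of the first polynomial:
  (-t^3)(5t^2 - 3t + 3) = -5t^5 + 3t^4 - 3t^3
  (2t^2)(5t^2 - 3t + 3) = 10t^4 - 6t^3 + 6t^2
  (-t)(5t^2 - 3t + 3) = -5t^3 + 3t^2 - 3t
  (-4)(5t^2 - 3t + 3) = -20t^2 + 12t - 12
Sum: -5t^5 + 13t^4 - 14t^3 - 11t^2 + 9t - 12


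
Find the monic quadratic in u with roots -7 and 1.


p(u) = (u + 7)(u - 1)
Expand: u^2 + 6u - 7


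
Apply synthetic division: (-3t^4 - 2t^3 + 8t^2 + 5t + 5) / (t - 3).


Synthetic division with c = 3. Coefficients: -3, -2, 8, 5, 5
Bring down -3.
  -3 * 3 = -9; -9 - 2 = -11
  -11 * 3 = -33; -33 + 8 = -25
  -25 * 3 = -75; -75 + 5 = -70
  -70 * 3 = -210; -210 + 5 = -205
Quotient: -3t^3 - 11t^2 - 25t - 70, Remainder: -205


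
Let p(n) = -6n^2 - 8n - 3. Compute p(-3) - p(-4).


p(-3) = -33
p(-4) = -67
p(-3) - p(-4) = -33 + 67 = 34


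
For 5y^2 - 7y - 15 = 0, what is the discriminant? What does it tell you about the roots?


D = b^2 - 4ac = (-7)^2 - 4(5)(-15) = 49 + 300 = 349
Since D > 0: two distinct irrational roots


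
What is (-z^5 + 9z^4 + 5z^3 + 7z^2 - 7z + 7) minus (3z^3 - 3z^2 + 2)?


Distribute the minus sign:
  (-z^5 + 9z^4 + 5z^3 + 7z^2 - 7z + 7)
- (3z^3 - 3z^2 + 2)
Negate second polynomial: -3z^3 + 3z^2 - 2
Add: -z^5 + 9z^4 + 2z^3 + 10z^2 - 7z + 5


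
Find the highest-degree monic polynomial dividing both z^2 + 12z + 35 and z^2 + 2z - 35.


Factor each:
  z^2 + 12z + 35 = (z + 7)(z + 5)
  z^2 + 2z - 35 = (z + 7)(z - 5)
Common monic factor: z + 7


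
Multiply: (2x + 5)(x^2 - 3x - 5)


Distribute each term of the first polynomial:
  (2x)(x^2 - 3x - 5) = 2x^3 - 6x^2 - 10x
  (5)(x^2 - 3x - 5) = 5x^2 - 15x - 25
Sum: 2x^3 - x^2 - 25x - 25


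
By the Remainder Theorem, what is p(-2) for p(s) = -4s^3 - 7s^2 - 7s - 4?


By the Remainder Theorem, the remainder equals p(-2):
  -4*(-2)^3 = 32
  -7*(-2)^2 = -28
  -7*(-2)^1 = 14
  constant: -4
Sum: 32 - 28 + 14 - 4 = 14


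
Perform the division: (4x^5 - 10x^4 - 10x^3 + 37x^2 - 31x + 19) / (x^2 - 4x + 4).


(4x^5 - 10x^4 - 10x^3 + 37x^2 - 31x + 19) / (x^2 - 4x + 4)
Step 1: 4x^3 * (x^2 - 4x + 4) = 4x^5 - 16x^4 + 16x^3; subtract.
Step 2: 6x^2 * (x^2 - 4x + 4) = 6x^4 - 24x^3 + 24x^2; subtract.
Step 3: -2x * (x^2 - 4x + 4) = -2x^3 + 8x^2 - 8x; subtract.
Step 4: 5 * (x^2 - 4x + 4) = 5x^2 - 20x + 20; subtract.
Quotient: 4x^3 + 6x^2 - 2x + 5, Remainder: -3x - 1


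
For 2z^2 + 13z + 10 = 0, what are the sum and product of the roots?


For az^2+bz+c=0: sum = -b/a, product = c/a.
a=2, b=13, c=10
Sum = -(13)/2 = -13/2
Product = (10)/2 = 5


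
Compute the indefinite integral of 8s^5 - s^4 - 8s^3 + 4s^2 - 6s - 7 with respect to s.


Reverse power rule on each term:
  ∫ 8s^5 ds = (4/3)s^6
  ∫ -s^4 ds = -(1/5)s^5
  ∫ -8s^3 ds = -2s^4
  ∫ 4s^2 ds = (4/3)s^3
  ∫ -6s ds = -3s^2
  ∫ -7 ds = -7s
F(s) = (4/3)s^6 - (1/5)s^5 - 2s^4 + (4/3)s^3 - 3s^2 - 7s + C


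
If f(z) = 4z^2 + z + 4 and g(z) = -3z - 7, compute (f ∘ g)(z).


Substitute g(z) into f:
f(g(z)) = 4*(-3z - 7)^2 + 1*(-3z - 7) + 4
(-3z - 7)^2 = 9z^2 + 42z + 49
Expand and combine: 36z^2 + 165z + 193


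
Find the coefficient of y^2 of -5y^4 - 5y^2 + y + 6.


Read off the coefficient of y^2: -5


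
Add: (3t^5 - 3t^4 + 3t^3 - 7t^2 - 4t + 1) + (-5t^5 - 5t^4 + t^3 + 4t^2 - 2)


Align terms by degree and add:
  3t^5 - 3t^4 + 3t^3 - 7t^2 - 4t + 1
  -5t^5 - 5t^4 + t^3 + 4t^2 - 2
= -2t^5 - 8t^4 + 4t^3 - 3t^2 - 4t - 1


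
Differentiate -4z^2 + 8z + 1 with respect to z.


Apply the power rule term by term:
  d/dz(-4z^2) = -8z
  d/dz(8z) = 8
  d/dz(1) = 0
p'(z) = -8z + 8


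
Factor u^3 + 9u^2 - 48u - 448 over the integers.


Try integer roots (divisors of -448). u=-8: p(-8)=0.
Divide out (u + 8): quotient is u^2 + u - 56.
Factor the quadratic: (u - 7)(u + 8)
Result: (u + 8)(u - 7)(u + 8)


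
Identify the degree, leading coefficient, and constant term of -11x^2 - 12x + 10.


Highest power of x is 2, with coefficient -11. Constant term is 10.
Degree = 2, leading coefficient = -11, constant term = 10


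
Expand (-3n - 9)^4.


Expand (-3n - 9)^4 by repeated multiplication:
  (-3n - 9)^2 = 9n^2 + 54n + 81
  (-3n - 9)^3 = -27n^3 - 243n^2 - 729n - 729
= 81n^4 + 972n^3 + 4374n^2 + 8748n + 6561


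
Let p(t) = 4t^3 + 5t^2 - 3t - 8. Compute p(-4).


Using direct substitution:
  4 * (-4)^3 = -256
  5 * (-4)^2 = 80
  -3 * (-4)^1 = 12
  constant: -8
Sum = -256 + 80 + 12 - 8 = -172


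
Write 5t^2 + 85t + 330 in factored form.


Roots satisfy r1 + r2 = -b/a = -17 and r1*r2 = c/a = 66.
So r1 = -6, r2 = -11.
5t^2 + 85t + 330 = 5(t - r1)(t - r2) = 5(t + 6)(t + 11)


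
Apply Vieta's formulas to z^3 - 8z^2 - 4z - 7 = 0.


Monic cubic z^3+bz^2+cz+d=0: sum=-b, pairwise sum=c, product=-d.
b=-8, c=-4, d=-7
r1+r2+r3 = 8
r1r2+r1r3+r2r3 = -4
r1r2r3 = 7


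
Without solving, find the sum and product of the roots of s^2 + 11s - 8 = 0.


For as^2+bs+c=0: sum = -b/a, product = c/a.
a=1, b=11, c=-8
Sum = -(11)/1 = -11
Product = (-8)/1 = -8


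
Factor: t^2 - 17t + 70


Roots satisfy r1 + r2 = -b/a = 17 and r1*r2 = c/a = 70.
So r1 = 10, r2 = 7.
t^2 - 17t + 70 = (t - r1)(t - r2) = (t - 10)(t - 7)


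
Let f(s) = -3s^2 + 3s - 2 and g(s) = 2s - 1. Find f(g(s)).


Substitute g(s) into f:
f(g(s)) = -3*(2s - 1)^2 + 3*(2s - 1) + (-2)
(2s - 1)^2 = 4s^2 - 4s + 1
Expand and combine: -12s^2 + 18s - 8


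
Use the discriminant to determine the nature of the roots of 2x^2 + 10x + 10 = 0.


D = b^2 - 4ac = (10)^2 - 4(2)(10) = 100 - 80 = 20
Since D > 0: two distinct irrational roots


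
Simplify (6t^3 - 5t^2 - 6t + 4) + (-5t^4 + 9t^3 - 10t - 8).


Align terms by degree and add:
  6t^3 - 5t^2 - 6t + 4
  -5t^4 + 9t^3 - 10t - 8
= -5t^4 + 15t^3 - 5t^2 - 16t - 4


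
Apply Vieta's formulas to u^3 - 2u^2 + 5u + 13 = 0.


Monic cubic u^3+bu^2+cu+d=0: sum=-b, pairwise sum=c, product=-d.
b=-2, c=5, d=13
r1+r2+r3 = 2
r1r2+r1r3+r2r3 = 5
r1r2r3 = -13


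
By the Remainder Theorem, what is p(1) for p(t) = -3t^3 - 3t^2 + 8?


By the Remainder Theorem, the remainder equals p(1):
  -3*(1)^3 = -3
  -3*(1)^2 = -3
  0*(1)^1 = 0
  constant: 8
Sum: -3 - 3 + 0 + 8 = 2


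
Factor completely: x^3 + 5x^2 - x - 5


Try integer roots (divisors of -5). x=-1: p(-1)=0.
Divide out (x + 1): quotient is x^2 + 4x - 5.
Factor the quadratic: (x + 5)(x - 1)
Result: (x + 1)(x + 5)(x - 1)


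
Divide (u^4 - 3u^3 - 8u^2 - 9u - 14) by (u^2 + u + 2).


(u^4 - 3u^3 - 8u^2 - 9u - 14) / (u^2 + u + 2)
Step 1: u^2 * (u^2 + u + 2) = u^4 + u^3 + 2u^2; subtract.
Step 2: -4u * (u^2 + u + 2) = -4u^3 - 4u^2 - 8u; subtract.
Step 3: -6 * (u^2 + u + 2) = -6u^2 - 6u - 12; subtract.
Quotient: u^2 - 4u - 6, Remainder: 5u - 2


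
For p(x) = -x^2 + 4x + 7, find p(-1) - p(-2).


p(-1) = 2
p(-2) = -5
p(-1) - p(-2) = 2 + 5 = 7


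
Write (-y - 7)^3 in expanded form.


Expand (-y - 7)^3 by repeated multiplication:
  (-y - 7)^2 = y^2 + 14y + 49
= -y^3 - 21y^2 - 147y - 343


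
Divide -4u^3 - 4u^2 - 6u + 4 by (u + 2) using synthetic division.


Synthetic division with c = -2. Coefficients: -4, -4, -6, 4
Bring down -4.
  -4 * -2 = 8; 8 - 4 = 4
  4 * -2 = -8; -8 - 6 = -14
  -14 * -2 = 28; 28 + 4 = 32
Quotient: -4u^2 + 4u - 14, Remainder: 32


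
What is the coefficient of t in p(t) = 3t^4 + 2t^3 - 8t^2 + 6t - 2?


Read off the coefficient of t: 6


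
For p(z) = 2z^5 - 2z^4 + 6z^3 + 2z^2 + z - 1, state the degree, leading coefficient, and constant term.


Highest power of z is 5, with coefficient 2. Constant term is -1.
Degree = 5, leading coefficient = 2, constant term = -1


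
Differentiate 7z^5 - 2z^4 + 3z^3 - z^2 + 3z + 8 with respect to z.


Apply the power rule term by term:
  d/dz(7z^5) = 35z^4
  d/dz(-2z^4) = -8z^3
  d/dz(3z^3) = 9z^2
  d/dz(-z^2) = -2z
  d/dz(3z) = 3
  d/dz(8) = 0
p'(z) = 35z^4 - 8z^3 + 9z^2 - 2z + 3


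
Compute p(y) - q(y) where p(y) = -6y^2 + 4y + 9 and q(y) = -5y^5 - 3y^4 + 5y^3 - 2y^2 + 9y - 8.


Distribute the minus sign:
  (-6y^2 + 4y + 9)
- (-5y^5 - 3y^4 + 5y^3 - 2y^2 + 9y - 8)
Negate second polynomial: 5y^5 + 3y^4 - 5y^3 + 2y^2 - 9y + 8
Add: 5y^5 + 3y^4 - 5y^3 - 4y^2 - 5y + 17


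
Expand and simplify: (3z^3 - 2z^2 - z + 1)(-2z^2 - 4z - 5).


Distribute each term of the first polynomial:
  (3z^3)(-2z^2 - 4z - 5) = -6z^5 - 12z^4 - 15z^3
  (-2z^2)(-2z^2 - 4z - 5) = 4z^4 + 8z^3 + 10z^2
  (-z)(-2z^2 - 4z - 5) = 2z^3 + 4z^2 + 5z
  (1)(-2z^2 - 4z - 5) = -2z^2 - 4z - 5
Sum: -6z^5 - 8z^4 - 5z^3 + 12z^2 + z - 5


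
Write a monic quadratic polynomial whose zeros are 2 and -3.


p(y) = (y - 2)(y + 3)
Expand: y^2 + y - 6


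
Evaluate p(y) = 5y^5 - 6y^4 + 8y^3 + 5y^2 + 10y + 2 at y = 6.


Using direct substitution:
  5 * (6)^5 = 38880
  -6 * (6)^4 = -7776
  8 * (6)^3 = 1728
  5 * (6)^2 = 180
  10 * (6)^1 = 60
  constant: 2
Sum = 38880 - 7776 + 1728 + 180 + 60 + 2 = 33074


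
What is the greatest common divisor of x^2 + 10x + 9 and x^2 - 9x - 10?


Factor each:
  x^2 + 10x + 9 = (x + 1)(x + 9)
  x^2 - 9x - 10 = (x + 1)(x - 10)
Common monic factor: x + 1


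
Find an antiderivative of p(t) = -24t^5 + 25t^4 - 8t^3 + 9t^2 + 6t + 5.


Reverse power rule on each term:
  ∫ -24t^5 dt = -4t^6
  ∫ 25t^4 dt = 5t^5
  ∫ -8t^3 dt = -2t^4
  ∫ 9t^2 dt = 3t^3
  ∫ 6t dt = 3t^2
  ∫ 5 dt = 5t
F(t) = -4t^6 + 5t^5 - 2t^4 + 3t^3 + 3t^2 + 5t + C


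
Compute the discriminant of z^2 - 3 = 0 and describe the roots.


D = b^2 - 4ac = (0)^2 - 4(1)(-3) = 0 + 12 = 12
Since D > 0: two distinct irrational roots


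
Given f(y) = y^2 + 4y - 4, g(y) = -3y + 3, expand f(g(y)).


Substitute g(y) into f:
f(g(y)) = 1*(-3y + 3)^2 + 4*(-3y + 3) + (-4)
(-3y + 3)^2 = 9y^2 - 18y + 9
Expand and combine: 9y^2 - 30y + 17


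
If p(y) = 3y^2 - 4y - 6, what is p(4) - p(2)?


p(4) = 26
p(2) = -2
p(4) - p(2) = 26 + 2 = 28


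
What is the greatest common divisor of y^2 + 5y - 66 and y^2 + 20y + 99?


Factor each:
  y^2 + 5y - 66 = (y + 11)(y - 6)
  y^2 + 20y + 99 = (y + 11)(y + 9)
Common monic factor: y + 11


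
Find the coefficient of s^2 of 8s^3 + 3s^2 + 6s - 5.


Read off the coefficient of s^2: 3


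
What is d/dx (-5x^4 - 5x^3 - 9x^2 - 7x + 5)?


Apply the power rule term by term:
  d/dx(-5x^4) = -20x^3
  d/dx(-5x^3) = -15x^2
  d/dx(-9x^2) = -18x
  d/dx(-7x) = -7
  d/dx(5) = 0
p'(x) = -20x^3 - 15x^2 - 18x - 7


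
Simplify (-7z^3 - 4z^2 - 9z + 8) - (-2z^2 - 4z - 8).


Distribute the minus sign:
  (-7z^3 - 4z^2 - 9z + 8)
- (-2z^2 - 4z - 8)
Negate second polynomial: 2z^2 + 4z + 8
Add: -7z^3 - 2z^2 - 5z + 16


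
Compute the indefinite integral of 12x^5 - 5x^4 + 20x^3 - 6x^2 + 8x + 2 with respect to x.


Reverse power rule on each term:
  ∫ 12x^5 dx = 2x^6
  ∫ -5x^4 dx = -x^5
  ∫ 20x^3 dx = 5x^4
  ∫ -6x^2 dx = -2x^3
  ∫ 8x dx = 4x^2
  ∫ 2 dx = 2x
F(x) = 2x^6 - x^5 + 5x^4 - 2x^3 + 4x^2 + 2x + C


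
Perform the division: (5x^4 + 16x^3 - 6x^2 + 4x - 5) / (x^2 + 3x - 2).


(5x^4 + 16x^3 - 6x^2 + 4x - 5) / (x^2 + 3x - 2)
Step 1: 5x^2 * (x^2 + 3x - 2) = 5x^4 + 15x^3 - 10x^2; subtract.
Step 2: x * (x^2 + 3x - 2) = x^3 + 3x^2 - 2x; subtract.
Step 3: 1 * (x^2 + 3x - 2) = x^2 + 3x - 2; subtract.
Quotient: 5x^2 + x + 1, Remainder: 3x - 3


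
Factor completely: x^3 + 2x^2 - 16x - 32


Try integer roots (divisors of -32). x=4: p(4)=0.
Divide out (x - 4): quotient is x^2 + 6x + 8.
Factor the quadratic: (x + 2)(x + 4)
Result: (x - 4)(x + 2)(x + 4)


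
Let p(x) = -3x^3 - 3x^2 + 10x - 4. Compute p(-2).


Using direct substitution:
  -3 * (-2)^3 = 24
  -3 * (-2)^2 = -12
  10 * (-2)^1 = -20
  constant: -4
Sum = 24 - 12 - 20 - 4 = -12


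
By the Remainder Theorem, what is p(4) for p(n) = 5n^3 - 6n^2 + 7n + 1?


By the Remainder Theorem, the remainder equals p(4):
  5*(4)^3 = 320
  -6*(4)^2 = -96
  7*(4)^1 = 28
  constant: 1
Sum: 320 - 96 + 28 + 1 = 253


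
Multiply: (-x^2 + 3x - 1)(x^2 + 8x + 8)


Distribute each term of the first polynomial:
  (-x^2)(x^2 + 8x + 8) = -x^4 - 8x^3 - 8x^2
  (3x)(x^2 + 8x + 8) = 3x^3 + 24x^2 + 24x
  (-1)(x^2 + 8x + 8) = -x^2 - 8x - 8
Sum: -x^4 - 5x^3 + 15x^2 + 16x - 8


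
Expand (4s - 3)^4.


Expand (4s - 3)^4 by repeated multiplication:
  (4s - 3)^2 = 16s^2 - 24s + 9
  (4s - 3)^3 = 64s^3 - 144s^2 + 108s - 27
= 256s^4 - 768s^3 + 864s^2 - 432s + 81


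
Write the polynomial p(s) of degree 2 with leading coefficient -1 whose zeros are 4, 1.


p(s) = -(s - 4)(s - 1)
Expand: -s^2 + 5s - 4


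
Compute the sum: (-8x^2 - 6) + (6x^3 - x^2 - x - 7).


Align terms by degree and add:
  -8x^2 - 6
+ 6x^3 - x^2 - x - 7
= 6x^3 - 9x^2 - x - 13


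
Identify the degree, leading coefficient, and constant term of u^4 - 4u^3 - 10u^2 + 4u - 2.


Highest power of u is 4, with coefficient 1. Constant term is -2.
Degree = 4, leading coefficient = 1, constant term = -2


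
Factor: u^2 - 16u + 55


Roots satisfy r1 + r2 = -b/a = 16 and r1*r2 = c/a = 55.
So r1 = 5, r2 = 11.
u^2 - 16u + 55 = (u - r1)(u - r2) = (u - 5)(u - 11)


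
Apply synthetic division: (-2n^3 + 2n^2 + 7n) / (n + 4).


Synthetic division with c = -4. Coefficients: -2, 2, 7, 0
Bring down -2.
  -2 * -4 = 8; 8 + 2 = 10
  10 * -4 = -40; -40 + 7 = -33
  -33 * -4 = 132; 132 + 0 = 132
Quotient: -2n^2 + 10n - 33, Remainder: 132


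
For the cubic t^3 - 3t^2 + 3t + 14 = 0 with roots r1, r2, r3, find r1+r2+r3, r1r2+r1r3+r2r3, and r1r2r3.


Monic cubic t^3+bt^2+ct+d=0: sum=-b, pairwise sum=c, product=-d.
b=-3, c=3, d=14
r1+r2+r3 = 3
r1r2+r1r3+r2r3 = 3
r1r2r3 = -14


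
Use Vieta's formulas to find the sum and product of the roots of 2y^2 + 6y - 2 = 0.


For ay^2+by+c=0: sum = -b/a, product = c/a.
a=2, b=6, c=-2
Sum = -(6)/2 = -3
Product = (-2)/2 = -1


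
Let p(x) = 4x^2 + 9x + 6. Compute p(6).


Using direct substitution:
  4 * (6)^2 = 144
  9 * (6)^1 = 54
  constant: 6
Sum = 144 + 54 + 6 = 204


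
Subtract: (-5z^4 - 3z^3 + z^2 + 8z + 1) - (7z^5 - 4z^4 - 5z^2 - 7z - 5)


Distribute the minus sign:
  (-5z^4 - 3z^3 + z^2 + 8z + 1)
- (7z^5 - 4z^4 - 5z^2 - 7z - 5)
Negate second polynomial: -7z^5 + 4z^4 + 5z^2 + 7z + 5
Add: -7z^5 - z^4 - 3z^3 + 6z^2 + 15z + 6


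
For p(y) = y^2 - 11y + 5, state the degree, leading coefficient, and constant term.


Highest power of y is 2, with coefficient 1. Constant term is 5.
Degree = 2, leading coefficient = 1, constant term = 5


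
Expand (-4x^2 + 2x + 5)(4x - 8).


Distribute each term of the first polynomial:
  (-4x^2)(4x - 8) = -16x^3 + 32x^2
  (2x)(4x - 8) = 8x^2 - 16x
  (5)(4x - 8) = 20x - 40
Sum: -16x^3 + 40x^2 + 4x - 40


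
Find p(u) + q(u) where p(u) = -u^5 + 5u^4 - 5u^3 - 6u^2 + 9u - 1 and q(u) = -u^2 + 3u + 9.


Align terms by degree and add:
  -u^5 + 5u^4 - 5u^3 - 6u^2 + 9u - 1
  -u^2 + 3u + 9
= -u^5 + 5u^4 - 5u^3 - 7u^2 + 12u + 8


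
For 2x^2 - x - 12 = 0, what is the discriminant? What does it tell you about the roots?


D = b^2 - 4ac = (-1)^2 - 4(2)(-12) = 1 + 96 = 97
Since D > 0: two distinct irrational roots


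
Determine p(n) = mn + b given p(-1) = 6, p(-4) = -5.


p(n) = mn + b. Using p(-1)=6, p(-4)=-5:
m = (6 + 5)/(-1 + 4) = 11/3 = 11/3
b = 6 - m*(-1) = 6 + 11/3 = 29/3
p(n) = (11/3)n + (29/3)


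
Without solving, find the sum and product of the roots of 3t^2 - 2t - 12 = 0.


For at^2+bt+c=0: sum = -b/a, product = c/a.
a=3, b=-2, c=-12
Sum = -(-2)/3 = 2/3
Product = (-12)/3 = -4


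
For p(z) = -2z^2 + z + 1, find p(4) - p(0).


p(4) = -27
p(0) = 1
p(4) - p(0) = -27 - 1 = -28


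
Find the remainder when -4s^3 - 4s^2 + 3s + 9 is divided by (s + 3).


By the Remainder Theorem, the remainder equals p(-3):
  -4*(-3)^3 = 108
  -4*(-3)^2 = -36
  3*(-3)^1 = -9
  constant: 9
Sum: 108 - 36 - 9 + 9 = 72


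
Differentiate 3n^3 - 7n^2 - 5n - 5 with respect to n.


Apply the power rule term by term:
  d/dn(3n^3) = 9n^2
  d/dn(-7n^2) = -14n
  d/dn(-5n) = -5
  d/dn(-5) = 0
p'(n) = 9n^2 - 14n - 5


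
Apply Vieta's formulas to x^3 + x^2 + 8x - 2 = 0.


Monic cubic x^3+bx^2+cx+d=0: sum=-b, pairwise sum=c, product=-d.
b=1, c=8, d=-2
r1+r2+r3 = -1
r1r2+r1r3+r2r3 = 8
r1r2r3 = 2


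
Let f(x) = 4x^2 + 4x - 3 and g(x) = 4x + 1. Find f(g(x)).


Substitute g(x) into f:
f(g(x)) = 4*(4x + 1)^2 + 4*(4x + 1) + (-3)
(4x + 1)^2 = 16x^2 + 8x + 1
Expand and combine: 64x^2 + 48x + 5


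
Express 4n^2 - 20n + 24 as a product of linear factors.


Roots satisfy r1 + r2 = -b/a = 5 and r1*r2 = c/a = 6.
So r1 = 3, r2 = 2.
4n^2 - 20n + 24 = 4(n - r1)(n - r2) = 4(n - 3)(n - 2)


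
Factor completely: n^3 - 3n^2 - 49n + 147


Try integer roots (divisors of 147). n=3: p(3)=0.
Divide out (n - 3): quotient is n^2 - 49.
Factor the quadratic: (n - 7)(n + 7)
Result: (n - 3)(n - 7)(n + 7)


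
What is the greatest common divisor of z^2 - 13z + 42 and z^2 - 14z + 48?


Factor each:
  z^2 - 13z + 42 = (z - 6)(z - 7)
  z^2 - 14z + 48 = (z - 6)(z - 8)
Common monic factor: z - 6


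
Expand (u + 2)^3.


Expand (u + 2)^3 by repeated multiplication:
  (u + 2)^2 = u^2 + 4u + 4
= u^3 + 6u^2 + 12u + 8


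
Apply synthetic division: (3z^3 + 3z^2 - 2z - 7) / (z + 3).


Synthetic division with c = -3. Coefficients: 3, 3, -2, -7
Bring down 3.
  3 * -3 = -9; -9 + 3 = -6
  -6 * -3 = 18; 18 - 2 = 16
  16 * -3 = -48; -48 - 7 = -55
Quotient: 3z^2 - 6z + 16, Remainder: -55


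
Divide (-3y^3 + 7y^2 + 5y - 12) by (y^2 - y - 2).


(-3y^3 + 7y^2 + 5y - 12) / (y^2 - y - 2)
Step 1: -3y * (y^2 - y - 2) = -3y^3 + 3y^2 + 6y; subtract.
Step 2: 4 * (y^2 - y - 2) = 4y^2 - 4y - 8; subtract.
Quotient: -3y + 4, Remainder: 3y - 4


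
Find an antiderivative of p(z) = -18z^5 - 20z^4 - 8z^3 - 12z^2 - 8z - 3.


Reverse power rule on each term:
  ∫ -18z^5 dz = -3z^6
  ∫ -20z^4 dz = -4z^5
  ∫ -8z^3 dz = -2z^4
  ∫ -12z^2 dz = -4z^3
  ∫ -8z dz = -4z^2
  ∫ -3 dz = -3z
F(z) = -3z^6 - 4z^5 - 2z^4 - 4z^3 - 4z^2 - 3z + C


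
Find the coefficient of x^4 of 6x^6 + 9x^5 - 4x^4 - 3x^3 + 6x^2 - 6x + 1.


Read off the coefficient of x^4: -4


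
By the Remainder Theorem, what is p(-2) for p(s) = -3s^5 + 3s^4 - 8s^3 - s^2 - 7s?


By the Remainder Theorem, the remainder equals p(-2):
  -3*(-2)^5 = 96
  3*(-2)^4 = 48
  -8*(-2)^3 = 64
  -1*(-2)^2 = -4
  -7*(-2)^1 = 14
  constant: 0
Sum: 96 + 48 + 64 - 4 + 14 + 0 = 218


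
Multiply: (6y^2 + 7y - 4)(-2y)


Distribute each term of the first polynomial:
  (6y^2)(-2y) = -12y^3
  (7y)(-2y) = -14y^2
  (-4)(-2y) = 8y
Sum: -12y^3 - 14y^2 + 8y


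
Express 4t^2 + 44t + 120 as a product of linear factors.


Roots satisfy r1 + r2 = -b/a = -11 and r1*r2 = c/a = 30.
So r1 = -6, r2 = -5.
4t^2 + 44t + 120 = 4(t - r1)(t - r2) = 4(t + 6)(t + 5)


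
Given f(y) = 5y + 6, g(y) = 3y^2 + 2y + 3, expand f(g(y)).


Substitute g(y) into f:
f(g(y)) = 5*(3y^2 + 2y + 3) + 6
Expand and combine: 15y^2 + 10y + 21


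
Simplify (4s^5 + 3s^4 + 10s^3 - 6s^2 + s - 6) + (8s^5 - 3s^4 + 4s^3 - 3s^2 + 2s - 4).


Align terms by degree and add:
  4s^5 + 3s^4 + 10s^3 - 6s^2 + s - 6
+ 8s^5 - 3s^4 + 4s^3 - 3s^2 + 2s - 4
= 12s^5 + 14s^3 - 9s^2 + 3s - 10


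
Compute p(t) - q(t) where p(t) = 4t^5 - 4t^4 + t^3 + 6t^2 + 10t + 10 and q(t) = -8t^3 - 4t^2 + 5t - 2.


Distribute the minus sign:
  (4t^5 - 4t^4 + t^3 + 6t^2 + 10t + 10)
- (-8t^3 - 4t^2 + 5t - 2)
Negate second polynomial: 8t^3 + 4t^2 - 5t + 2
Add: 4t^5 - 4t^4 + 9t^3 + 10t^2 + 5t + 12


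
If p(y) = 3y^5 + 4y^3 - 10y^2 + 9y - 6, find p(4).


Using direct substitution:
  3 * (4)^5 = 3072
  0 * (4)^4 = 0
  4 * (4)^3 = 256
  -10 * (4)^2 = -160
  9 * (4)^1 = 36
  constant: -6
Sum = 3072 + 0 + 256 - 160 + 36 - 6 = 3198


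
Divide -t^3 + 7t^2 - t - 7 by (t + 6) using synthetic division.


Synthetic division with c = -6. Coefficients: -1, 7, -1, -7
Bring down -1.
  -1 * -6 = 6; 6 + 7 = 13
  13 * -6 = -78; -78 - 1 = -79
  -79 * -6 = 474; 474 - 7 = 467
Quotient: -t^2 + 13t - 79, Remainder: 467
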